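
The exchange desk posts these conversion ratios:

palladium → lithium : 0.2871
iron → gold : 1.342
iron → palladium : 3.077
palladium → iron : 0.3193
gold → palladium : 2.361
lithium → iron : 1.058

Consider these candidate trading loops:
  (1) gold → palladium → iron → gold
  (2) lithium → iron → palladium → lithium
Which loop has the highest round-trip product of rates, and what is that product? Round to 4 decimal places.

1.0117

(1) 2.361 × 0.3193 × 1.342 = 1.01169
(2) 1.058 × 3.077 × 0.2871 = 0.93464
Highest is cycle (1) at 1.0117 (>1, arbitrage).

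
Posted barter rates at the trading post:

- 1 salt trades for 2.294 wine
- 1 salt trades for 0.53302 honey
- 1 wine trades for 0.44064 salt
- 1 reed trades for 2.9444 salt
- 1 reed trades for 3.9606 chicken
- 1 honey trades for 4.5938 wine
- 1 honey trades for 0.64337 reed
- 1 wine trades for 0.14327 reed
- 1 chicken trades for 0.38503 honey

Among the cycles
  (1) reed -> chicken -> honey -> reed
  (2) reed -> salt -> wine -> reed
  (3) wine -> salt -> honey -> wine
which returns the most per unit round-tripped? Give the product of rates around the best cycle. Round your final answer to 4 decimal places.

1.0789

(1) 3.9606 × 0.38503 × 0.64337 = 0.98111
(2) 2.9444 × 2.294 × 0.14327 = 0.96771
(3) 0.44064 × 0.53302 × 4.5938 = 1.07895
Highest is cycle (3) at 1.0789 (>1, arbitrage).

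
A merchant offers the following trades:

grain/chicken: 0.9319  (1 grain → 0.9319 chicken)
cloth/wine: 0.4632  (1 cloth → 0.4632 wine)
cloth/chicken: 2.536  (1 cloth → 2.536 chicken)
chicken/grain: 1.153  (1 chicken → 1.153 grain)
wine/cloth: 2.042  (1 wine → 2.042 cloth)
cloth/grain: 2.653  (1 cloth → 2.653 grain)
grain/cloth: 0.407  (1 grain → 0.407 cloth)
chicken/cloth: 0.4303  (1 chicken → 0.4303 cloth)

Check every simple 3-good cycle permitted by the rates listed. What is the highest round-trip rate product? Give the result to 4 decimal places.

1.1901

grain→cloth→chicken→grain: 0.407 × 2.536 × 1.153 = 1.19007
grain→chicken→cloth→grain: 0.9319 × 0.4303 × 2.653 = 1.06384
Maximum is grain→cloth→chicken→grain at 1.1901; arbitrage exists.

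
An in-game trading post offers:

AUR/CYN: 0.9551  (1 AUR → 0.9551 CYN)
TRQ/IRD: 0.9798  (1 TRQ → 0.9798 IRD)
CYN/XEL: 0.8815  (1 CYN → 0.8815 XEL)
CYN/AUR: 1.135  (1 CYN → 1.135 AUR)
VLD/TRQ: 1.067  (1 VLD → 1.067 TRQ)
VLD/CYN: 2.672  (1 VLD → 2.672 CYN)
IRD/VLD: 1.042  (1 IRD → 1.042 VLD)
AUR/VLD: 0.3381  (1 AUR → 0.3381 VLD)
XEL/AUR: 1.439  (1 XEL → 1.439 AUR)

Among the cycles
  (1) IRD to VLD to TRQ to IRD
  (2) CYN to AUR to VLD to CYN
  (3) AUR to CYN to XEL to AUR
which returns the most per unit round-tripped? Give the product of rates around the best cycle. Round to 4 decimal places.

1.2115

(1) 1.042 × 1.067 × 0.9798 = 1.08936
(2) 1.135 × 0.3381 × 2.672 = 1.02536
(3) 0.9551 × 0.8815 × 1.439 = 1.21152
Highest is cycle (3) at 1.2115 (>1, arbitrage).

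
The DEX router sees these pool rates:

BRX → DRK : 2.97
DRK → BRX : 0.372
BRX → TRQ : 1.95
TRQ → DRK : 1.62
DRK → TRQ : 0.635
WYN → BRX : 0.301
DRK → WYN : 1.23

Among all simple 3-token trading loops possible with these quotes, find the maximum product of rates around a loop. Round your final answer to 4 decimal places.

DRK→BRX→TRQ→DRK: 0.372 × 1.95 × 1.62 = 1.17515
DRK→WYN→BRX→DRK: 1.23 × 0.301 × 2.97 = 1.09958
Maximum is DRK→BRX→TRQ→DRK at 1.1751; arbitrage exists.

1.1751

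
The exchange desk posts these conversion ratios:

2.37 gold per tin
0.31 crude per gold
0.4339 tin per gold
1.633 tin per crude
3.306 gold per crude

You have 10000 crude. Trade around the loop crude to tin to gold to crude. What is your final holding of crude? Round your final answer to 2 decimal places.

10000 crude × 1.633 = 16330 tin
16330 tin × 2.37 = 38702.1 gold
38702.1 gold × 0.31 = 11997.651 crude

11997.65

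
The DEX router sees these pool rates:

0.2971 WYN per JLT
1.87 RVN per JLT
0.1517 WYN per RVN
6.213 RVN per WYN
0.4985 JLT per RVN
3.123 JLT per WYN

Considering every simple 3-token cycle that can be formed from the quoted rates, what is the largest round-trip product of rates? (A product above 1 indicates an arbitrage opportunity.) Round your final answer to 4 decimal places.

0.9202

JLT→WYN→RVN→JLT: 0.2971 × 6.213 × 0.4985 = 0.92017
JLT→RVN→WYN→JLT: 1.87 × 0.1517 × 3.123 = 0.88593
Maximum is JLT→WYN→RVN→JLT at 0.9202; no arbitrage — every cycle loses value.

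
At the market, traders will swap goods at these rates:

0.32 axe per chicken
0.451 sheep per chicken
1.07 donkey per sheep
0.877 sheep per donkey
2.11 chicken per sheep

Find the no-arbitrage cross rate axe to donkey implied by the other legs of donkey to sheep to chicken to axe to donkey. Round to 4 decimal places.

Known legs of the cycle: 0.877 × 2.11 × 0.32 = 0.5921504
For no arbitrage the full-cycle product must be 1, so the missing rate is 1 / 0.5921504 ≈ 1.688760.

1.6888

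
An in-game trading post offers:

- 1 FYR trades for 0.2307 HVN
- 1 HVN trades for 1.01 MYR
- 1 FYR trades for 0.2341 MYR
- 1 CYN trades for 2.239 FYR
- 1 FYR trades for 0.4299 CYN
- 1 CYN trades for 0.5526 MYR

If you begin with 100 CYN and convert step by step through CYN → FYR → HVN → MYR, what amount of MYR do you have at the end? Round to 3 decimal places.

100 CYN × 2.239 = 223.9 FYR
223.9 FYR × 0.2307 = 51.65373 HVN
51.65373 HVN × 1.01 = 52.1702673 MYR

52.170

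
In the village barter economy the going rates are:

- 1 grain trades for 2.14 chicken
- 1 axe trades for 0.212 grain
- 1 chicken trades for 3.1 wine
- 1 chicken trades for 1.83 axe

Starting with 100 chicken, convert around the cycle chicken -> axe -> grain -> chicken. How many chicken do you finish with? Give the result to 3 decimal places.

83.023

100 chicken × 1.83 = 183 axe
183 axe × 0.212 = 38.796 grain
38.796 grain × 2.14 = 83.02344 chicken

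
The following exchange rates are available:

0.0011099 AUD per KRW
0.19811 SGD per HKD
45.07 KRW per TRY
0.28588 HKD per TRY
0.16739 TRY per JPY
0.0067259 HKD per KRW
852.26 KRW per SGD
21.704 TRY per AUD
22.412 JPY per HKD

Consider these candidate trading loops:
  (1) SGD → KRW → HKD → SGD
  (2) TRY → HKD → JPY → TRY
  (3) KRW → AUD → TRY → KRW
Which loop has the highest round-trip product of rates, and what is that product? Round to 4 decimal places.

1.1356

(1) 852.26 × 0.0067259 × 0.19811 = 1.13561
(2) 0.28588 × 22.412 × 0.16739 = 1.07249
(3) 0.0011099 × 21.704 × 45.07 = 1.08570
Highest is cycle (1) at 1.1356 (>1, arbitrage).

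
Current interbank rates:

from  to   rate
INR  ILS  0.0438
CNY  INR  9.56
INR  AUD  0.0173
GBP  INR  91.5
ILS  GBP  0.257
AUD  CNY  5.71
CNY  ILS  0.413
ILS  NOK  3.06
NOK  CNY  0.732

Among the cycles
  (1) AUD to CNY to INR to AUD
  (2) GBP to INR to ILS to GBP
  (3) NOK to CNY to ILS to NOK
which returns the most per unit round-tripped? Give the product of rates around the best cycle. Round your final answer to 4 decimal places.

1.0300

(1) 5.71 × 9.56 × 0.0173 = 0.94437
(2) 91.5 × 0.0438 × 0.257 = 1.02998
(3) 0.732 × 0.413 × 3.06 = 0.92509
Highest is cycle (2) at 1.0300 (>1, arbitrage).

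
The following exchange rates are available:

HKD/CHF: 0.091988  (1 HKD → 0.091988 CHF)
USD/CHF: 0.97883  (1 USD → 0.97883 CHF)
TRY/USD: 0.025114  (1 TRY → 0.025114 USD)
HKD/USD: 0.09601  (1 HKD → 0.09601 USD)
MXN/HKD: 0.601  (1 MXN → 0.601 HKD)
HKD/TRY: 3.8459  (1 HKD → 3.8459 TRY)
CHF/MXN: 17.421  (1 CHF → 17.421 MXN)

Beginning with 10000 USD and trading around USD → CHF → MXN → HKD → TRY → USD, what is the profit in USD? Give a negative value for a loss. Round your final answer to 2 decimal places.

-101.52

10000 USD × 0.97883 = 9788.3 CHF
9788.3 CHF × 17.421 = 170521.9743 MXN
170521.9743 MXN × 0.601 = 102483.7065543 HKD
102483.7065543 HKD × 3.8459 = 394142.08703718237 TRY
394142.08703718237 TRY × 0.025114 = 9898.48437385179804018 USD
Net change: 9898.48437385179804018 − 10000 = -101.51562614820195982 USD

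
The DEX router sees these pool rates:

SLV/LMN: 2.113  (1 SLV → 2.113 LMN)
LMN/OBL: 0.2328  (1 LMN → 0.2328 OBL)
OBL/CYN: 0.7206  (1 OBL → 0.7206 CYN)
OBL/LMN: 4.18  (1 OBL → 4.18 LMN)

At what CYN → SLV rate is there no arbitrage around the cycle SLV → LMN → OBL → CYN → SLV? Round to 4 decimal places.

Known legs of the cycle: 2.113 × 0.2328 × 0.7206 = 0.35446775184
For no arbitrage the full-cycle product must be 1, so the missing rate is 1 / 0.35446775184 ≈ 2.821131.

2.8211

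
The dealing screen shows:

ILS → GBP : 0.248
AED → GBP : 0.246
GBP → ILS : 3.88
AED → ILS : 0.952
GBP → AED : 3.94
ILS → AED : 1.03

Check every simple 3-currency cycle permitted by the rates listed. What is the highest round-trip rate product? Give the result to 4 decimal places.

ILS→AED→GBP→ILS: 1.03 × 0.246 × 3.88 = 0.98311
ILS→GBP→AED→ILS: 0.248 × 3.94 × 0.952 = 0.93022
Maximum is ILS→AED→GBP→ILS at 0.9831; no arbitrage — every cycle loses value.

0.9831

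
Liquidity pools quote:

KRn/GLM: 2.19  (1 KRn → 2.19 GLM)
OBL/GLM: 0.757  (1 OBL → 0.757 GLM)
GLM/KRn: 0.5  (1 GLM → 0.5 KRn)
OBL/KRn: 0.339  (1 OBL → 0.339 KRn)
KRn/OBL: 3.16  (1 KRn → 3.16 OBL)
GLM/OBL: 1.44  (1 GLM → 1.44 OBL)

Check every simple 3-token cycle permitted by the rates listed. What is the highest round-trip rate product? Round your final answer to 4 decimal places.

OBL→GLM→KRn→OBL: 0.757 × 0.5 × 3.16 = 1.19606
OBL→KRn→GLM→OBL: 0.339 × 2.19 × 1.44 = 1.06907
Maximum is OBL→GLM→KRn→OBL at 1.1961; arbitrage exists.

1.1961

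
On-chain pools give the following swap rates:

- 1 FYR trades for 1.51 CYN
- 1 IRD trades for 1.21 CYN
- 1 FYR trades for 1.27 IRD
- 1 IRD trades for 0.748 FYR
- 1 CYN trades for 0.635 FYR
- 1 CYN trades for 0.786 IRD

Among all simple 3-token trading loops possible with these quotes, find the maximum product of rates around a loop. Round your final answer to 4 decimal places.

0.9758

CYN→FYR→IRD→CYN: 0.635 × 1.27 × 1.21 = 0.97580
CYN→IRD→FYR→CYN: 0.786 × 0.748 × 1.51 = 0.88777
Maximum is CYN→FYR→IRD→CYN at 0.9758; no arbitrage — every cycle loses value.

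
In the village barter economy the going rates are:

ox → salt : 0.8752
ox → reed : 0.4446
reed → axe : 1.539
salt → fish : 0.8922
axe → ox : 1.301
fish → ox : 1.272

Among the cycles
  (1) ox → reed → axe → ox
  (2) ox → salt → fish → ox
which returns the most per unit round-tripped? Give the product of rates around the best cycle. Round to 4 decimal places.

0.9932

(1) 0.4446 × 1.539 × 1.301 = 0.89020
(2) 0.8752 × 0.8922 × 1.272 = 0.99325
Highest is cycle (2) at 0.9932 (≤1, no arbitrage).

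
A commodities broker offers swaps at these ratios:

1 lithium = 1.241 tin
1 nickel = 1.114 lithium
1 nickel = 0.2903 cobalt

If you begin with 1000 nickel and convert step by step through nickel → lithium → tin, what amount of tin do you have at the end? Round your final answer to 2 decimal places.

1382.47

1000 nickel × 1.114 = 1114 lithium
1114 lithium × 1.241 = 1382.474 tin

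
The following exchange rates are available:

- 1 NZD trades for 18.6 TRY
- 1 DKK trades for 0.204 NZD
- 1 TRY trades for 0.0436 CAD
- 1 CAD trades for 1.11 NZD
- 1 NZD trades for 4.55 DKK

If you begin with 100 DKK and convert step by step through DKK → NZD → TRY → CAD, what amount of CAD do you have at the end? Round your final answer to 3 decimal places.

16.544

100 DKK × 0.204 = 20.4 NZD
20.4 NZD × 18.6 = 379.44 TRY
379.44 TRY × 0.0436 = 16.543584 CAD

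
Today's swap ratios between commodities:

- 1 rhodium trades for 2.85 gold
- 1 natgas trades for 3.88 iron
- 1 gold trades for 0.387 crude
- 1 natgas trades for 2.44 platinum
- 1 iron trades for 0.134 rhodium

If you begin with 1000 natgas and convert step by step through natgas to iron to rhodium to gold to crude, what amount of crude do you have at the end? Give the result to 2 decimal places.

573.45

1000 natgas × 3.88 = 3880 iron
3880 iron × 0.134 = 519.92 rhodium
519.92 rhodium × 2.85 = 1481.772 gold
1481.772 gold × 0.387 = 573.445764 crude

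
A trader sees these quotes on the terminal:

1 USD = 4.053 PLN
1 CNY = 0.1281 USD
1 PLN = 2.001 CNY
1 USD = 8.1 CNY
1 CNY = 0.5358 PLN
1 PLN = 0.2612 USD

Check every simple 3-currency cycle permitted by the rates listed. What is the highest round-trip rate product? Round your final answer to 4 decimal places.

CNY→PLN→USD→CNY: 0.5358 × 0.2612 × 8.1 = 1.13360
CNY→USD→PLN→CNY: 0.1281 × 4.053 × 2.001 = 1.03890
Maximum is CNY→PLN→USD→CNY at 1.1336; arbitrage exists.

1.1336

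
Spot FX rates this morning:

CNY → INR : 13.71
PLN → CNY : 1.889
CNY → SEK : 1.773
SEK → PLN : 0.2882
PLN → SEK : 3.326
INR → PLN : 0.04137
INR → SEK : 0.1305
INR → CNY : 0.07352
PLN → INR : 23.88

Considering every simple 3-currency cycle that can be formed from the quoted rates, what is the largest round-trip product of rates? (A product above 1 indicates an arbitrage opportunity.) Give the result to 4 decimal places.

PLN→CNY→INR→PLN: 1.889 × 13.71 × 0.04137 = 1.07141
PLN→CNY→SEK→PLN: 1.889 × 1.773 × 0.2882 = 0.96524
PLN→INR→SEK→PLN: 23.88 × 0.1305 × 0.2882 = 0.89813
Maximum is PLN→CNY→INR→PLN at 1.0714; arbitrage exists.

1.0714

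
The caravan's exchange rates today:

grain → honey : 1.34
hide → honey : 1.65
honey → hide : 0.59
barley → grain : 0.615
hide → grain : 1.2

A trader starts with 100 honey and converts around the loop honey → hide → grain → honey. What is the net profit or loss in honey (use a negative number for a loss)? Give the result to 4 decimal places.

100 honey × 0.59 = 59 hide
59 hide × 1.2 = 70.8 grain
70.8 grain × 1.34 = 94.872 honey
Net change: 94.872 − 100 = -5.128 honey

-5.1280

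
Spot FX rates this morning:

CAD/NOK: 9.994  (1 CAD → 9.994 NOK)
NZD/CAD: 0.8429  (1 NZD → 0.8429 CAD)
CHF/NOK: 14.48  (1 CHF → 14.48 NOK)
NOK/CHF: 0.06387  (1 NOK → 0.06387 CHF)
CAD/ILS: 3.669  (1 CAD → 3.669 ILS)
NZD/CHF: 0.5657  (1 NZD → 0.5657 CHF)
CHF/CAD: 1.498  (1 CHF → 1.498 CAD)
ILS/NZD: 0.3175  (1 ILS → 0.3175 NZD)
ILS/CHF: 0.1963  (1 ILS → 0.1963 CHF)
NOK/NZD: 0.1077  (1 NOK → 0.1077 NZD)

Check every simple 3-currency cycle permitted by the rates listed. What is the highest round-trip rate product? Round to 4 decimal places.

CAD→ILS→CHF→CAD: 3.669 × 0.1963 × 1.498 = 1.07890
NZD→CAD→ILS→NZD: 0.8429 × 3.669 × 0.3175 = 0.98190
NOK→CHF→CAD→NOK: 0.06387 × 1.498 × 9.994 = 0.95620
NZD→CAD→NOK→NZD: 0.8429 × 9.994 × 0.1077 = 0.90726
NZD→CHF→NOK→NZD: 0.5657 × 14.48 × 0.1077 = 0.88221
Maximum is CAD→ILS→CHF→CAD at 1.0789; arbitrage exists.

1.0789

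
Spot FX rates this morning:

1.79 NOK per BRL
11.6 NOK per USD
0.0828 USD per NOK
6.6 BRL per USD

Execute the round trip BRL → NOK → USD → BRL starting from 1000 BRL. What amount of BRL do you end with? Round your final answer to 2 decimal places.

978.20

1000 BRL × 1.79 = 1790 NOK
1790 NOK × 0.0828 = 148.212 USD
148.212 USD × 6.6 = 978.1992 BRL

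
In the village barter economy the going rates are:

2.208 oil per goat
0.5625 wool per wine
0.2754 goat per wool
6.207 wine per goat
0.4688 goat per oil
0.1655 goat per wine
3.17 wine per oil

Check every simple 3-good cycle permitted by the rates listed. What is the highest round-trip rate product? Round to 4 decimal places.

wine→goat→oil→wine: 0.1655 × 2.208 × 3.17 = 1.15839
wine→wool→goat→wine: 0.5625 × 0.2754 × 6.207 = 0.96154
Maximum is wine→goat→oil→wine at 1.1584; arbitrage exists.

1.1584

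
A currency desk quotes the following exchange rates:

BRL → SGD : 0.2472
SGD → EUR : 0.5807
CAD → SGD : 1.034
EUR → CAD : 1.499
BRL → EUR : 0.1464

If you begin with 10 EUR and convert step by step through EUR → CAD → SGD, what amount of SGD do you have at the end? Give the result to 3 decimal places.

10 EUR × 1.499 = 14.99 CAD
14.99 CAD × 1.034 = 15.49966 SGD

15.500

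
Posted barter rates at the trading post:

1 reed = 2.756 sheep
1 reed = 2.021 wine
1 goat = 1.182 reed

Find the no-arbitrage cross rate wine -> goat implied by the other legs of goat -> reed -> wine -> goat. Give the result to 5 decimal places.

0.41862

Known legs of the cycle: 1.182 × 2.021 = 2.388822
For no arbitrage the full-cycle product must be 1, so the missing rate is 1 / 2.388822 ≈ 0.4186164.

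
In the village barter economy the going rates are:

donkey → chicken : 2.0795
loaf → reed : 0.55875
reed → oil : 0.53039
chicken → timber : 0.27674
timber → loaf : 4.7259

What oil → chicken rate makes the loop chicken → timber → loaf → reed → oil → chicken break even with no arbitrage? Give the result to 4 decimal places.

2.5801

Known legs of the cycle: 0.27674 × 4.7259 × 0.55875 × 0.53039 = 0.387587112198225975
For no arbitrage the full-cycle product must be 1, so the missing rate is 1 / 0.387587112198225975 ≈ 2.580065.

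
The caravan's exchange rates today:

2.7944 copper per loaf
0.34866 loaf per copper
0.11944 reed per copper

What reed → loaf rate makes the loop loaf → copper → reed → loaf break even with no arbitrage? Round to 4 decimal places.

2.9961

Known legs of the cycle: 2.7944 × 0.11944 = 0.333763136
For no arbitrage the full-cycle product must be 1, so the missing rate is 1 / 0.333763136 ≈ 2.996137.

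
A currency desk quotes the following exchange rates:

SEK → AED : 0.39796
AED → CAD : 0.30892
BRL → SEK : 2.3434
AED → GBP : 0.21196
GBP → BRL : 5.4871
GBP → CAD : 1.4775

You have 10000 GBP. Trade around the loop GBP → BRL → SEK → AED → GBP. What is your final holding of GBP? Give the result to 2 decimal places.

10000 GBP × 5.4871 = 54871 BRL
54871 BRL × 2.3434 = 128584.7014 SEK
128584.7014 SEK × 0.39796 = 51171.567769144 AED
51171.567769144 AED × 0.21196 = 10846.32550434776224 GBP

10846.33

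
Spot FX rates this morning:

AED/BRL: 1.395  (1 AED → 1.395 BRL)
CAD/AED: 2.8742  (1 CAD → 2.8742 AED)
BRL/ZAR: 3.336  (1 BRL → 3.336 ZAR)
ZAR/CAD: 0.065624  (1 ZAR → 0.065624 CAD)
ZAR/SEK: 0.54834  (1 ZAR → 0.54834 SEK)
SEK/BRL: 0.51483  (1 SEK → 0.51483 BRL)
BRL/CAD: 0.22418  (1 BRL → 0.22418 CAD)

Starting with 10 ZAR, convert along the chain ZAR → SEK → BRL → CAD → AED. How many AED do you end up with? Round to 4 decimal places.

10 ZAR × 0.54834 = 5.4834 SEK
5.4834 SEK × 0.51483 = 2.823018822 BRL
2.823018822 BRL × 0.22418 = 0.63286435951596 CAD
0.63286435951596 CAD × 2.8742 = 1.818978742120772232 AED

1.8190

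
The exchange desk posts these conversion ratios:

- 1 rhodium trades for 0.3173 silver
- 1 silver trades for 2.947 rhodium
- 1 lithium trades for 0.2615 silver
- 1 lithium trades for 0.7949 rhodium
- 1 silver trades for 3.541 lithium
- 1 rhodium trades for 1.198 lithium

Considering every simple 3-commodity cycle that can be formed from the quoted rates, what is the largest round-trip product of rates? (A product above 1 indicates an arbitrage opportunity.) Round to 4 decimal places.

0.9232

silver→rhodium→lithium→silver: 2.947 × 1.198 × 0.2615 = 0.92323
silver→lithium→rhodium→silver: 3.541 × 0.7949 × 0.3173 = 0.89312
Maximum is silver→rhodium→lithium→silver at 0.9232; no arbitrage — every cycle loses value.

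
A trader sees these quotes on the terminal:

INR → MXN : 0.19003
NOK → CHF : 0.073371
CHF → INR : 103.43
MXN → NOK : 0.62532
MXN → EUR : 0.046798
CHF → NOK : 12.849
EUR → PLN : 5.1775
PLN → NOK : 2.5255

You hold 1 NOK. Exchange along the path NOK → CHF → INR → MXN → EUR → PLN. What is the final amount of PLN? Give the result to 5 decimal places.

1 NOK × 0.073371 = 0.073371 CHF
0.073371 CHF × 103.43 = 7.58876253 INR
7.58876253 INR × 0.19003 = 1.4420925435759 MXN
1.4420925435759 MXN × 0.046798 = 0.0674870468542649682 EUR
0.0674870468542649682 EUR × 5.1775 = 0.3494141850879568728555 PLN

0.34941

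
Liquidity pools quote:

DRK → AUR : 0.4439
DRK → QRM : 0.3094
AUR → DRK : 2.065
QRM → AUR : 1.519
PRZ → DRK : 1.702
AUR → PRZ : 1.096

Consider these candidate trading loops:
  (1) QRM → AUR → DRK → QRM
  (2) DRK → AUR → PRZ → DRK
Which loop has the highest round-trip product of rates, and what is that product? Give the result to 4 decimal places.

(1) 1.519 × 2.065 × 0.3094 = 0.97051
(2) 0.4439 × 1.096 × 1.702 = 0.82805
Highest is cycle (1) at 0.9705 (≤1, no arbitrage).

0.9705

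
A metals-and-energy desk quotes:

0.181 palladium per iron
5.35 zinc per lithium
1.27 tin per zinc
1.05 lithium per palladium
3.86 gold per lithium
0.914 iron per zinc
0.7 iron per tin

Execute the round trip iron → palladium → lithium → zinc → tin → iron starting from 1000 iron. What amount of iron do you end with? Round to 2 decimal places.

1000 iron × 0.181 = 181 palladium
181 palladium × 1.05 = 190.05 lithium
190.05 lithium × 5.35 = 1016.7675 zinc
1016.7675 zinc × 1.27 = 1291.294725 tin
1291.294725 tin × 0.7 = 903.9063075 iron

903.91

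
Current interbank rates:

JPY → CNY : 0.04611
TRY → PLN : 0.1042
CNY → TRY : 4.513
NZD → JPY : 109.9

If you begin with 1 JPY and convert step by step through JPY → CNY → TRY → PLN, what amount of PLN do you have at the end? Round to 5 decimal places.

0.02168

1 JPY × 0.04611 = 0.04611 CNY
0.04611 CNY × 4.513 = 0.20809443 TRY
0.20809443 TRY × 0.1042 = 0.021683439606 PLN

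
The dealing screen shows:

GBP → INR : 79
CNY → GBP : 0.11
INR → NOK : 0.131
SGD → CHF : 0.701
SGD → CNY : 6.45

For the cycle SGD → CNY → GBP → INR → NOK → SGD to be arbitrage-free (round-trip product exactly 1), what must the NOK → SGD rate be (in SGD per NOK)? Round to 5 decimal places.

0.13619

Known legs of the cycle: 6.45 × 0.11 × 79 × 0.131 = 7.3426155
For no arbitrage the full-cycle product must be 1, so the missing rate is 1 / 7.3426155 ≈ 0.1361913.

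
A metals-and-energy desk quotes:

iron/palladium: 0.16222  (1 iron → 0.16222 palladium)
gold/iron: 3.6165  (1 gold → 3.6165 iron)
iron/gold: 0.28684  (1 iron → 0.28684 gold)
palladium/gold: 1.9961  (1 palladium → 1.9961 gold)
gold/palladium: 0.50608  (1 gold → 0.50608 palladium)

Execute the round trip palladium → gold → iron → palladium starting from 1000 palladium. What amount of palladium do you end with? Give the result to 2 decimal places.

1171.05

1000 palladium × 1.9961 = 1996.1 gold
1996.1 gold × 3.6165 = 7218.89565 iron
7218.89565 iron × 0.16222 = 1171.049252343 palladium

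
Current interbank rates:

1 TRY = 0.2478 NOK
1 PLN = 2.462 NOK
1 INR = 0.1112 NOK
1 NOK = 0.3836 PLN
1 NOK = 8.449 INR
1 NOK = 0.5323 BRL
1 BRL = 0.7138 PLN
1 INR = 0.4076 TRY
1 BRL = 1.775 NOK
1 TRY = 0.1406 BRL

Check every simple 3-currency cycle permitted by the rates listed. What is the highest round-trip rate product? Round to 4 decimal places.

0.9355

NOK→BRL→PLN→NOK: 0.5323 × 0.7138 × 2.462 = 0.93545
NOK→INR→TRY→NOK: 8.449 × 0.4076 × 0.2478 = 0.85338
Maximum is NOK→BRL→PLN→NOK at 0.9355; no arbitrage — every cycle loses value.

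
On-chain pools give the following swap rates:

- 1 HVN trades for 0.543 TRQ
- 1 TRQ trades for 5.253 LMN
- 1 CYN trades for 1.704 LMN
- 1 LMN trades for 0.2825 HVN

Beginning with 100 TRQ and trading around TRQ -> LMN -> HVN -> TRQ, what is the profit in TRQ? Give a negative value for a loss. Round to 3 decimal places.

100 TRQ × 5.253 = 525.3 LMN
525.3 LMN × 0.2825 = 148.39725 HVN
148.39725 HVN × 0.543 = 80.57970675 TRQ
Net change: 80.57970675 − 100 = -19.42029325 TRQ

-19.420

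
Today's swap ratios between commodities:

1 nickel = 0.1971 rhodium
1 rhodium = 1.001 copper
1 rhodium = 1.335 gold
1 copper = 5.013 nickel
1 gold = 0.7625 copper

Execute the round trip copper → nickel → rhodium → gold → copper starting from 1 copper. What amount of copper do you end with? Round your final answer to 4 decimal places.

1 copper × 5.013 = 5.013 nickel
5.013 nickel × 0.1971 = 0.9880623 rhodium
0.9880623 rhodium × 1.335 = 1.3190631705 gold
1.3190631705 gold × 0.7625 = 1.00578566750625 copper

1.0058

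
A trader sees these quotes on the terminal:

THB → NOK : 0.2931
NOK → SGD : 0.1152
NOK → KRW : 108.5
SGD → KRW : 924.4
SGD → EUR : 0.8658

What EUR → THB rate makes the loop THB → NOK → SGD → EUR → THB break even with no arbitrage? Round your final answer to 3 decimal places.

34.207

Known legs of the cycle: 0.2931 × 0.1152 × 0.8658 = 0.029233840896
For no arbitrage the full-cycle product must be 1, so the missing rate is 1 / 0.029233840896 ≈ 34.20693.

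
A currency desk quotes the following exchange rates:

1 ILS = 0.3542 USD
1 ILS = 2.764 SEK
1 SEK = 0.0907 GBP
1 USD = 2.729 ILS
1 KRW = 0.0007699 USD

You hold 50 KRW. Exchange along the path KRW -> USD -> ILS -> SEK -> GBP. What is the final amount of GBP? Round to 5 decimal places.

50 KRW × 0.0007699 = 0.038495 USD
0.038495 USD × 2.729 = 0.105052855 ILS
0.105052855 ILS × 2.764 = 0.29036609122 SEK
0.29036609122 SEK × 0.0907 = 0.026336204473654 GBP

0.02634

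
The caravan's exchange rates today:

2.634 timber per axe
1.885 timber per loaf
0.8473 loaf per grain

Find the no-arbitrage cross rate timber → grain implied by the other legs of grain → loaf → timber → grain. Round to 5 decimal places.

0.62611

Known legs of the cycle: 0.8473 × 1.885 = 1.5971605
For no arbitrage the full-cycle product must be 1, so the missing rate is 1 / 1.5971605 ≈ 0.6261112.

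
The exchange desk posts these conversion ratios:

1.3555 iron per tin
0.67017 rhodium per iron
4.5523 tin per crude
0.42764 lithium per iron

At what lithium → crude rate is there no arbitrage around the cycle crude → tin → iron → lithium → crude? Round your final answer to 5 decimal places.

Known legs of the cycle: 4.5523 × 1.3555 × 0.42764 = 2.638813622846
For no arbitrage the full-cycle product must be 1, so the missing rate is 1 / 2.638813622846 ≈ 0.3789582.

0.37896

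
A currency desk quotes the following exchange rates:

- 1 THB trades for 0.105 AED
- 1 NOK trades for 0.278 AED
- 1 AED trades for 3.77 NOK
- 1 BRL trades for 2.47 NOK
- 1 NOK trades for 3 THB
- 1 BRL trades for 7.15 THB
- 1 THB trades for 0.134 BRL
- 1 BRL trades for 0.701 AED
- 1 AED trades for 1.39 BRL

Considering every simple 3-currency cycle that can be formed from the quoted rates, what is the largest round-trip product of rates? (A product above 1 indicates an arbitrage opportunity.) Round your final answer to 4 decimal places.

AED→NOK→THB→AED: 3.77 × 3 × 0.105 = 1.18755
AED→BRL→THB→AED: 1.39 × 7.15 × 0.105 = 1.04354
BRL→NOK→THB→BRL: 2.47 × 3 × 0.134 = 0.99294
AED→BRL→NOK→AED: 1.39 × 2.47 × 0.278 = 0.95446
Maximum is AED→NOK→THB→AED at 1.1876; arbitrage exists.

1.1876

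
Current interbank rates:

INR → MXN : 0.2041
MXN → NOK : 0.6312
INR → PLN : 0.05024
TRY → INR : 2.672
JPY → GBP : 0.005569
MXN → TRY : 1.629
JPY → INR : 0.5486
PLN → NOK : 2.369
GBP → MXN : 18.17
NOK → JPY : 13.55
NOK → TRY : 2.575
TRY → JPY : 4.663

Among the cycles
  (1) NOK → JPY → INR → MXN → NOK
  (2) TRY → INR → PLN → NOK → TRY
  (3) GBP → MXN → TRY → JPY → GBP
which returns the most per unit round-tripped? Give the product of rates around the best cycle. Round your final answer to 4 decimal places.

(1) 13.55 × 0.5486 × 0.2041 × 0.6312 = 0.95765
(2) 2.672 × 0.05024 × 2.369 × 2.575 = 0.81890
(3) 18.17 × 1.629 × 4.663 × 0.005569 = 0.76863
Highest is cycle (1) at 0.9576 (≤1, no arbitrage).

0.9576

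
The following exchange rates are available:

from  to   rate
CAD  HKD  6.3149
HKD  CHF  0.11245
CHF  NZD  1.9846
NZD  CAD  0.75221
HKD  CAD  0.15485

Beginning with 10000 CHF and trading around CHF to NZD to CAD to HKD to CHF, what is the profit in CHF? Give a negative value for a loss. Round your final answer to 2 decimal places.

10000 CHF × 1.9846 = 19846 NZD
19846 NZD × 0.75221 = 14928.35966 CAD
14928.35966 CAD × 6.3149 = 94271.098416934 HKD
94271.098416934 HKD × 0.11245 = 10600.7850169842283 CHF
Net change: 10600.7850169842283 − 10000 = 600.7850169842283 CHF

600.79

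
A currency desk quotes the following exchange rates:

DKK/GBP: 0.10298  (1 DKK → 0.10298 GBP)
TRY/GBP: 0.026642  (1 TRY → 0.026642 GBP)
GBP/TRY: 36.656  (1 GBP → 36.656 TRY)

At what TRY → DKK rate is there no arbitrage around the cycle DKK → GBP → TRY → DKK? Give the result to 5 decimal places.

Known legs of the cycle: 0.10298 × 36.656 = 3.77483488
For no arbitrage the full-cycle product must be 1, so the missing rate is 1 / 3.77483488 ≈ 0.2649122.

0.26491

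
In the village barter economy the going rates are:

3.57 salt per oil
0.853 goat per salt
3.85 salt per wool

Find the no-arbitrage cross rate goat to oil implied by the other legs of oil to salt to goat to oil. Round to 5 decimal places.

Known legs of the cycle: 3.57 × 0.853 = 3.04521
For no arbitrage the full-cycle product must be 1, so the missing rate is 1 / 3.04521 ≈ 0.3283846.

0.32838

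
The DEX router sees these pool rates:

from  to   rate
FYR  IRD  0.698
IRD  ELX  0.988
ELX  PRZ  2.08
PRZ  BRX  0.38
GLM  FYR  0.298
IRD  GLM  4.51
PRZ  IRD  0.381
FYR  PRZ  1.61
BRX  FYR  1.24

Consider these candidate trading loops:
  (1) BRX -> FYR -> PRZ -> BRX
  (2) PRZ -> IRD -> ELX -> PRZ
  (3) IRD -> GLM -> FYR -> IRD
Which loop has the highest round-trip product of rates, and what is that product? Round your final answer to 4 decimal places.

(1) 1.24 × 1.61 × 0.38 = 0.75863
(2) 0.381 × 0.988 × 2.08 = 0.78297
(3) 4.51 × 0.298 × 0.698 = 0.93810
Highest is cycle (3) at 0.9381 (≤1, no arbitrage).

0.9381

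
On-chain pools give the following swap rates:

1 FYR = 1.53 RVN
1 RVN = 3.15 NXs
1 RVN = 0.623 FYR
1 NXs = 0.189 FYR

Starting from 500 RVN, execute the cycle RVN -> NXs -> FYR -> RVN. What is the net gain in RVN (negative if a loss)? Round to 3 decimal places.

500 RVN × 3.15 = 1575 NXs
1575 NXs × 0.189 = 297.675 FYR
297.675 FYR × 1.53 = 455.44275 RVN
Net change: 455.44275 − 500 = -44.55725 RVN

-44.557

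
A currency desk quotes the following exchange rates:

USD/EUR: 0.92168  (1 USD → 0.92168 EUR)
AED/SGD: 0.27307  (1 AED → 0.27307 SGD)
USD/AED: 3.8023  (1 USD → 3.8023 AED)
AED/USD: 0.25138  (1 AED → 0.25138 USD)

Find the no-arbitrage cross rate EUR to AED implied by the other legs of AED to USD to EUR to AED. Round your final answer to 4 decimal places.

4.3161

Known legs of the cycle: 0.25138 × 0.92168 = 0.2316919184
For no arbitrage the full-cycle product must be 1, so the missing rate is 1 / 0.2316919184 ≈ 4.316076.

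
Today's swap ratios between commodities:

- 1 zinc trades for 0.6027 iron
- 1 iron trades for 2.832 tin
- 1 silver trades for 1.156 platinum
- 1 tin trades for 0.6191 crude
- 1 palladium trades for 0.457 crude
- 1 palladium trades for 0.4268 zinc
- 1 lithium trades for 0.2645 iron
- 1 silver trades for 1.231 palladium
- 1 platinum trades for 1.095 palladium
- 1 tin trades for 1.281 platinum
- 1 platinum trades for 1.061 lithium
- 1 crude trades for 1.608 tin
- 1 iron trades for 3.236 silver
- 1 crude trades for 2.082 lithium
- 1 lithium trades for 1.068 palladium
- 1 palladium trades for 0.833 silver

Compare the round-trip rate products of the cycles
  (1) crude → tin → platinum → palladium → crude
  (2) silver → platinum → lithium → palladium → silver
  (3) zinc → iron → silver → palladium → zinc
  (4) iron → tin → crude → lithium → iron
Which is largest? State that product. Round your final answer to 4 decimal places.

(1) 1.608 × 1.281 × 1.095 × 0.457 = 1.03078
(2) 1.156 × 1.061 × 1.068 × 0.833 = 1.09116
(3) 0.6027 × 3.236 × 1.231 × 0.4268 = 1.02469
(4) 2.832 × 0.6191 × 2.082 × 0.2645 = 0.96552
Highest is cycle (2) at 1.0912 (>1, arbitrage).

1.0912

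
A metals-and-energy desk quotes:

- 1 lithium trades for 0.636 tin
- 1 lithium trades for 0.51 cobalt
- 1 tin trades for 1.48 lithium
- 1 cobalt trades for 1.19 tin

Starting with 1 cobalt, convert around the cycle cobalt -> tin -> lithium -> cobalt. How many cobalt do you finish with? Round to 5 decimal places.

0.89821

1 cobalt × 1.19 = 1.19 tin
1.19 tin × 1.48 = 1.7612 lithium
1.7612 lithium × 0.51 = 0.898212 cobalt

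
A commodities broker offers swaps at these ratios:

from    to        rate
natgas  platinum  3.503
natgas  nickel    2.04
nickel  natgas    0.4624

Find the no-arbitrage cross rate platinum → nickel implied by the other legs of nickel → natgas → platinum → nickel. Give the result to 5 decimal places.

0.61737

Known legs of the cycle: 0.4624 × 3.503 = 1.6197872
For no arbitrage the full-cycle product must be 1, so the missing rate is 1 / 1.6197872 ≈ 0.6173650.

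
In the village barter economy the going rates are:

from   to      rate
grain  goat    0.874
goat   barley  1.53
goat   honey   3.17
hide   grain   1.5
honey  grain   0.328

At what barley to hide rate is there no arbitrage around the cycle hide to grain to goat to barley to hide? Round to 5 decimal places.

Known legs of the cycle: 1.5 × 0.874 × 1.53 = 2.00583
For no arbitrage the full-cycle product must be 1, so the missing rate is 1 / 2.00583 ≈ 0.4985467.

0.49855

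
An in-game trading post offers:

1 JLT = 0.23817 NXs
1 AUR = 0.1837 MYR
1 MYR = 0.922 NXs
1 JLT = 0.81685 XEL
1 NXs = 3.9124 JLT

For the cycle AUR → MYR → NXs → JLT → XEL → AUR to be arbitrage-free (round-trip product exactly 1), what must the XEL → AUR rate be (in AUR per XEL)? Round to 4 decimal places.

1.8475

Known legs of the cycle: 0.1837 × 0.922 × 3.9124 × 0.81685 = 0.541284562299316
For no arbitrage the full-cycle product must be 1, so the missing rate is 1 / 0.541284562299316 ≈ 1.847457.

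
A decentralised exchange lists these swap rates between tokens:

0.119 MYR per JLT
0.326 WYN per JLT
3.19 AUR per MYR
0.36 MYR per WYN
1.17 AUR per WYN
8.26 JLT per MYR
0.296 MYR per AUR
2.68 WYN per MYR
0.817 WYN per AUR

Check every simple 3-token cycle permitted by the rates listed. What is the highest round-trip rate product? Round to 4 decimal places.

0.9694

WYN→MYR→JLT→WYN: 0.36 × 8.26 × 0.326 = 0.96939
AUR→WYN→MYR→AUR: 0.817 × 0.36 × 3.19 = 0.93824
AUR→MYR→WYN→AUR: 0.296 × 2.68 × 1.17 = 0.92814
Maximum is WYN→MYR→JLT→WYN at 0.9694; no arbitrage — every cycle loses value.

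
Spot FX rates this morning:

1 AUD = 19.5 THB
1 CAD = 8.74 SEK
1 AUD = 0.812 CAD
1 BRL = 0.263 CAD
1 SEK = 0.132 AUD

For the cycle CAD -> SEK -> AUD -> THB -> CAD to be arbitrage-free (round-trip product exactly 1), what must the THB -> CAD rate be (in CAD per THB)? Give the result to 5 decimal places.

Known legs of the cycle: 8.74 × 0.132 × 19.5 = 22.49676
For no arbitrage the full-cycle product must be 1, so the missing rate is 1 / 22.49676 ≈ 0.0444508.

0.04445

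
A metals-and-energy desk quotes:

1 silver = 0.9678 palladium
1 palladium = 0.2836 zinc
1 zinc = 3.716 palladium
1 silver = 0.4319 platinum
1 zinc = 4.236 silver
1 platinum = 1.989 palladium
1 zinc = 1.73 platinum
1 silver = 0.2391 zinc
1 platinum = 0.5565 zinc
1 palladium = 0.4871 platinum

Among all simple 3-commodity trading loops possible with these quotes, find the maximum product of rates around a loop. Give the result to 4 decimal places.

zinc→silver→palladium→zinc: 4.236 × 0.9678 × 0.2836 = 1.16265
platinum→zinc→silver→platinum: 0.5565 × 4.236 × 0.4319 = 1.01813
platinum→zinc→palladium→platinum: 0.5565 × 3.716 × 0.4871 = 1.00730
platinum→palladium→zinc→platinum: 1.989 × 0.2836 × 1.73 = 0.97586
Maximum is zinc→silver→palladium→zinc at 1.1626; arbitrage exists.

1.1626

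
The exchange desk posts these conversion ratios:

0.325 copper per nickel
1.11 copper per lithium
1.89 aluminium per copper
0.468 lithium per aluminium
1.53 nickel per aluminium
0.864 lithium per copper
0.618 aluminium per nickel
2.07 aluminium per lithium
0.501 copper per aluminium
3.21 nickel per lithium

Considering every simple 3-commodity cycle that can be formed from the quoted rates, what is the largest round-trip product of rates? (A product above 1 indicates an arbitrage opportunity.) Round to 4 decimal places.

copper→aluminium→lithium→copper: 1.89 × 0.468 × 1.11 = 0.98182
copper→aluminium→nickel→copper: 1.89 × 1.53 × 0.325 = 0.93980
nickel→aluminium→lithium→nickel: 0.618 × 0.468 × 3.21 = 0.92841
copper→lithium→nickel→copper: 0.864 × 3.21 × 0.325 = 0.90137
copper→lithium→aluminium→copper: 0.864 × 2.07 × 0.501 = 0.89603
Maximum is copper→aluminium→lithium→copper at 0.9818; no arbitrage — every cycle loses value.

0.9818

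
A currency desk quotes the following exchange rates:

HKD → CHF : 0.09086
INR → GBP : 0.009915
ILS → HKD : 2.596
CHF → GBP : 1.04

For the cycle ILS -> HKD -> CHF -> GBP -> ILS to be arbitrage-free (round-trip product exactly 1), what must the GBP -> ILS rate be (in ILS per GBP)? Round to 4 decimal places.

4.0765

Known legs of the cycle: 2.596 × 0.09086 × 1.04 = 0.2453074624
For no arbitrage the full-cycle product must be 1, so the missing rate is 1 / 0.2453074624 ≈ 4.076517.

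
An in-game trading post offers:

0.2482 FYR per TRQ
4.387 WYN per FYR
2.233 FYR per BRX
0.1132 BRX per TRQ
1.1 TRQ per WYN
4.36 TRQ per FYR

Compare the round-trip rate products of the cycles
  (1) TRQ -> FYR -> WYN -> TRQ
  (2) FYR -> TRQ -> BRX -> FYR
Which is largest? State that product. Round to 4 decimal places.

1.1977

(1) 0.2482 × 4.387 × 1.1 = 1.19774
(2) 4.36 × 0.1132 × 2.233 = 1.10210
Highest is cycle (1) at 1.1977 (>1, arbitrage).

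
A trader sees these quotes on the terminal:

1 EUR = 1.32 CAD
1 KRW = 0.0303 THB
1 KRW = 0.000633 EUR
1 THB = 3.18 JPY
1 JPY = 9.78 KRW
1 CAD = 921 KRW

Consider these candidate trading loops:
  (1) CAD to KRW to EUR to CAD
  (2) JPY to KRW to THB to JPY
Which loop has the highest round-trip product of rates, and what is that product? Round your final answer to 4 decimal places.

(1) 921 × 0.000633 × 1.32 = 0.76955
(2) 9.78 × 0.0303 × 3.18 = 0.94234
Highest is cycle (2) at 0.9423 (≤1, no arbitrage).

0.9423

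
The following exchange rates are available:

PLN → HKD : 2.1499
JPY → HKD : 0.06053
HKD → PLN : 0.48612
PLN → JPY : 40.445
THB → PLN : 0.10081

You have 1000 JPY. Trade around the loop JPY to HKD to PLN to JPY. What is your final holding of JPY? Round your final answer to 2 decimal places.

1000 JPY × 0.06053 = 60.53 HKD
60.53 HKD × 0.48612 = 29.4248436 PLN
29.4248436 PLN × 40.445 = 1190.087799402 JPY

1190.09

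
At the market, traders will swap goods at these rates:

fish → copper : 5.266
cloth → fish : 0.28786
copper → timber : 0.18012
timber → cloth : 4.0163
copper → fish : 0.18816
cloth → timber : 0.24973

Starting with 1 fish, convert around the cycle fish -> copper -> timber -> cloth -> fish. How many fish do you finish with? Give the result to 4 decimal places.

1.0966

1 fish × 5.266 = 5.266 copper
5.266 copper × 0.18012 = 0.94851192 timber
0.94851192 timber × 4.0163 = 3.809508424296 cloth
3.809508424296 cloth × 0.28786 = 1.09660509501784656 fish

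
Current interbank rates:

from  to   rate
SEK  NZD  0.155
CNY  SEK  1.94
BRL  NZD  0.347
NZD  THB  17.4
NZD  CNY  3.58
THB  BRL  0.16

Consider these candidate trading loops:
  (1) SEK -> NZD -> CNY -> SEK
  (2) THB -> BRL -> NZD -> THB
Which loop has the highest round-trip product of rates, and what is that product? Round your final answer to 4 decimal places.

(1) 0.155 × 3.58 × 1.94 = 1.07651
(2) 0.16 × 0.347 × 17.4 = 0.96605
Highest is cycle (1) at 1.0765 (>1, arbitrage).

1.0765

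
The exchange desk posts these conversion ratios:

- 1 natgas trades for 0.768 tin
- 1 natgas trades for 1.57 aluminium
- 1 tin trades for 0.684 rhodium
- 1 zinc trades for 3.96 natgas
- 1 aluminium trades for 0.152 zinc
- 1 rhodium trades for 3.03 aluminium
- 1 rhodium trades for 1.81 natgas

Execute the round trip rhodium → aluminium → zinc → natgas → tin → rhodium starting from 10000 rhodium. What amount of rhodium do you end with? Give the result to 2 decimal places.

9580.73

10000 rhodium × 3.03 = 30300 aluminium
30300 aluminium × 0.152 = 4605.6 zinc
4605.6 zinc × 3.96 = 18238.176 natgas
18238.176 natgas × 0.768 = 14006.919168 tin
14006.919168 tin × 0.684 = 9580.732710912 rhodium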